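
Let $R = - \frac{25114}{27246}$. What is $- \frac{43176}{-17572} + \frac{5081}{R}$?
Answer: $- \frac{303941167701}{55162901} \approx -5509.9$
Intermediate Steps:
$R = - \frac{12557}{13623}$ ($R = \left(-25114\right) \frac{1}{27246} = - \frac{12557}{13623} \approx -0.92175$)
$- \frac{43176}{-17572} + \frac{5081}{R} = - \frac{43176}{-17572} + \frac{5081}{- \frac{12557}{13623}} = \left(-43176\right) \left(- \frac{1}{17572}\right) + 5081 \left(- \frac{13623}{12557}\right) = \frac{10794}{4393} - \frac{69218463}{12557} = - \frac{303941167701}{55162901}$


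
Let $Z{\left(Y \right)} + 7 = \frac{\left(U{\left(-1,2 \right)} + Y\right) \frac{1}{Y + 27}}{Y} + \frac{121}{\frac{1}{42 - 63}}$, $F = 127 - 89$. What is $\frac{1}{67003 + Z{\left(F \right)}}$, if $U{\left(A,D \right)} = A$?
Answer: $\frac{2470}{159203887} \approx 1.5515 \cdot 10^{-5}$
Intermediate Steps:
$F = 38$
$Z{\left(Y \right)} = -2548 + \frac{-1 + Y}{Y \left(27 + Y\right)}$ ($Z{\left(Y \right)} = -7 + \left(\frac{\left(-1 + Y\right) \frac{1}{Y + 27}}{Y} + \frac{121}{\frac{1}{42 - 63}}\right) = -7 + \left(\frac{\left(-1 + Y\right) \frac{1}{27 + Y}}{Y} + \frac{121}{\frac{1}{-21}}\right) = -7 + \left(\frac{\frac{1}{27 + Y} \left(-1 + Y\right)}{Y} + \frac{121}{- \frac{1}{21}}\right) = -7 + \left(\frac{-1 + Y}{Y \left(27 + Y\right)} + 121 \left(-21\right)\right) = -7 - \left(2541 - \frac{-1 + Y}{Y \left(27 + Y\right)}\right) = -2548 + \frac{-1 + Y}{Y \left(27 + Y\right)}$)
$\frac{1}{67003 + Z{\left(F \right)}} = \frac{1}{67003 + \frac{-1 - 2614210 - 2548 \cdot 38^{2}}{38 \left(27 + 38\right)}} = \frac{1}{67003 + \frac{-1 - 2614210 - 3679312}{38 \cdot 65}} = \frac{1}{67003 + \frac{1}{38} \cdot \frac{1}{65} \left(-1 - 2614210 - 3679312\right)} = \frac{1}{67003 + \frac{1}{38} \cdot \frac{1}{65} \left(-6293523\right)} = \frac{1}{67003 - \frac{6293523}{2470}} = \frac{1}{\frac{159203887}{2470}} = \frac{2470}{159203887}$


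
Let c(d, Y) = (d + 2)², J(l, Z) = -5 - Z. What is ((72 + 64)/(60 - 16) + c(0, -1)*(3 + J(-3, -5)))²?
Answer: 27556/121 ≈ 227.74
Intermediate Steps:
c(d, Y) = (2 + d)²
((72 + 64)/(60 - 16) + c(0, -1)*(3 + J(-3, -5)))² = ((72 + 64)/(60 - 16) + (2 + 0)²*(3 + (-5 - 1*(-5))))² = (136/44 + 2²*(3 + (-5 + 5)))² = (136*(1/44) + 4*(3 + 0))² = (34/11 + 4*3)² = (34/11 + 12)² = (166/11)² = 27556/121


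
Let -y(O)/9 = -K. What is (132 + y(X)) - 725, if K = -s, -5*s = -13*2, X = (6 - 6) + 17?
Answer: -3199/5 ≈ -639.80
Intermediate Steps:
X = 17 (X = 0 + 17 = 17)
s = 26/5 (s = -(-13)*2/5 = -⅕*(-26) = 26/5 ≈ 5.2000)
K = -26/5 (K = -1*26/5 = -26/5 ≈ -5.2000)
y(O) = -234/5 (y(O) = -(-9)*(-26)/5 = -9*26/5 = -234/5)
(132 + y(X)) - 725 = (132 - 234/5) - 725 = 426/5 - 725 = -3199/5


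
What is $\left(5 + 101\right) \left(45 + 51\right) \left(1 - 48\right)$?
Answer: $-478272$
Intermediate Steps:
$\left(5 + 101\right) \left(45 + 51\right) \left(1 - 48\right) = 106 \cdot 96 \left(1 - 48\right) = 106 \cdot 96 \left(-47\right) = 106 \left(-4512\right) = -478272$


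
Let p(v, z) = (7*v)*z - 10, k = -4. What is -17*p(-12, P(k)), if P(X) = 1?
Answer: 1598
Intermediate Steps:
p(v, z) = -10 + 7*v*z (p(v, z) = 7*v*z - 10 = -10 + 7*v*z)
-17*p(-12, P(k)) = -17*(-10 + 7*(-12)*1) = -17*(-10 - 84) = -17*(-94) = 1598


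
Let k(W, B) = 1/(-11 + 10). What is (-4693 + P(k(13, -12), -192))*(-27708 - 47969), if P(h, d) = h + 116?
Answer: 346449306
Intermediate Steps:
k(W, B) = -1 (k(W, B) = 1/(-1) = -1)
P(h, d) = 116 + h
(-4693 + P(k(13, -12), -192))*(-27708 - 47969) = (-4693 + (116 - 1))*(-27708 - 47969) = (-4693 + 115)*(-75677) = -4578*(-75677) = 346449306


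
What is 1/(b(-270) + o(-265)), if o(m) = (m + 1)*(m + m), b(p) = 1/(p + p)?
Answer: 540/75556799 ≈ 7.1469e-6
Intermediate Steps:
b(p) = 1/(2*p)
o(m) = 2*m*(1 + m) (o(m) = (1 + m)*(2*m) = 2*m*(1 + m))
1/(b(-270) + o(-265)) = 1/((½)/(-270) + 2*(-265)*(1 - 265)) = 1/((½)*(-1/270) + 2*(-265)*(-264)) = 1/(-1/540 + 139920) = 1/(75556799/540) = 540/75556799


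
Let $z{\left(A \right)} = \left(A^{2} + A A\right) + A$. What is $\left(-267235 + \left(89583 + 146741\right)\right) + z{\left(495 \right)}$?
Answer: $459634$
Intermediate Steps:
$z{\left(A \right)} = A + 2 A^{2}$ ($z{\left(A \right)} = \left(A^{2} + A^{2}\right) + A = 2 A^{2} + A = A + 2 A^{2}$)
$\left(-267235 + \left(89583 + 146741\right)\right) + z{\left(495 \right)} = \left(-267235 + \left(89583 + 146741\right)\right) + 495 \left(1 + 2 \cdot 495\right) = \left(-267235 + 236324\right) + 495 \left(1 + 990\right) = -30911 + 495 \cdot 991 = -30911 + 490545 = 459634$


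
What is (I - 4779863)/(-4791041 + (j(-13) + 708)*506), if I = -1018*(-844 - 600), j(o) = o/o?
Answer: 3309871/4432287 ≈ 0.74676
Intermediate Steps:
j(o) = 1
I = 1469992 (I = -1018*(-1444) = 1469992)
(I - 4779863)/(-4791041 + (j(-13) + 708)*506) = (1469992 - 4779863)/(-4791041 + (1 + 708)*506) = -3309871/(-4791041 + 709*506) = -3309871/(-4791041 + 358754) = -3309871/(-4432287) = -3309871*(-1/4432287) = 3309871/4432287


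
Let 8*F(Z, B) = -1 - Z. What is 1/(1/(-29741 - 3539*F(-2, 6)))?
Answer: -241467/8 ≈ -30183.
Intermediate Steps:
F(Z, B) = -⅛ - Z/8 (F(Z, B) = (-1 - Z)/8 = -⅛ - Z/8)
1/(1/(-29741 - 3539*F(-2, 6))) = 1/(1/(-29741 - 3539*(-⅛ - ⅛*(-2)))) = 1/(1/(-29741 - 3539*(-⅛ + ¼))) = 1/(1/(-29741 - 3539*⅛)) = 1/(1/(-29741 - 3539/8)) = 1/(1/(-241467/8)) = 1/(-8/241467) = -241467/8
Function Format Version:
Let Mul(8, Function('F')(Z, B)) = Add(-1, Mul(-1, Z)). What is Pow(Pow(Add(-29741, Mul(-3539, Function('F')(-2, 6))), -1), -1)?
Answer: Rational(-241467, 8) ≈ -30183.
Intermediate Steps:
Function('F')(Z, B) = Add(Rational(-1, 8), Mul(Rational(-1, 8), Z)) (Function('F')(Z, B) = Mul(Rational(1, 8), Add(-1, Mul(-1, Z))) = Add(Rational(-1, 8), Mul(Rational(-1, 8), Z)))
Pow(Pow(Add(-29741, Mul(-3539, Function('F')(-2, 6))), -1), -1) = Pow(Pow(Add(-29741, Mul(-3539, Add(Rational(-1, 8), Mul(Rational(-1, 8), -2)))), -1), -1) = Pow(Pow(Add(-29741, Mul(-3539, Add(Rational(-1, 8), Rational(1, 4)))), -1), -1) = Pow(Pow(Add(-29741, Mul(-3539, Rational(1, 8))), -1), -1) = Pow(Pow(Add(-29741, Rational(-3539, 8)), -1), -1) = Pow(Pow(Rational(-241467, 8), -1), -1) = Pow(Rational(-8, 241467), -1) = Rational(-241467, 8)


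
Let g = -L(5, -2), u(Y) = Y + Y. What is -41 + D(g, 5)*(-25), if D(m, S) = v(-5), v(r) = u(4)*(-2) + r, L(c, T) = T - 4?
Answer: 484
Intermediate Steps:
L(c, T) = -4 + T
u(Y) = 2*Y
g = 6 (g = -(-4 - 2) = -1*(-6) = 6)
v(r) = -16 + r (v(r) = (2*4)*(-2) + r = 8*(-2) + r = -16 + r)
D(m, S) = -21 (D(m, S) = -16 - 5 = -21)
-41 + D(g, 5)*(-25) = -41 - 21*(-25) = -41 + 525 = 484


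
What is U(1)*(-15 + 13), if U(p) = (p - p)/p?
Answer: 0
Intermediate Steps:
U(p) = 0 (U(p) = 0/p = 0)
U(1)*(-15 + 13) = 0*(-15 + 13) = 0*(-2) = 0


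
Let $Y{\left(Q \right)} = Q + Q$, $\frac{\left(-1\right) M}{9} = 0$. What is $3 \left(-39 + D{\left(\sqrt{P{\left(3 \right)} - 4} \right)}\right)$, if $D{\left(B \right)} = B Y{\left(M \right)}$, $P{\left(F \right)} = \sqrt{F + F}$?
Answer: $-117$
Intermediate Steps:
$M = 0$ ($M = \left(-9\right) 0 = 0$)
$Y{\left(Q \right)} = 2 Q$
$P{\left(F \right)} = \sqrt{2} \sqrt{F}$ ($P{\left(F \right)} = \sqrt{2 F} = \sqrt{2} \sqrt{F}$)
$D{\left(B \right)} = 0$ ($D{\left(B \right)} = B 2 \cdot 0 = B 0 = 0$)
$3 \left(-39 + D{\left(\sqrt{P{\left(3 \right)} - 4} \right)}\right) = 3 \left(-39 + 0\right) = 3 \left(-39\right) = -117$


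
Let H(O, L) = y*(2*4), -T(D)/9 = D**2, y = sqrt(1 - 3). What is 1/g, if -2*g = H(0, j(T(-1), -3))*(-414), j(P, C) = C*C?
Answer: -I*sqrt(2)/3312 ≈ -0.000427*I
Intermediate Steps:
y = I*sqrt(2) (y = sqrt(-2) = I*sqrt(2) ≈ 1.4142*I)
T(D) = -9*D**2
j(P, C) = C**2
H(O, L) = 8*I*sqrt(2) (H(O, L) = (I*sqrt(2))*(2*4) = (I*sqrt(2))*8 = 8*I*sqrt(2))
g = 1656*I*sqrt(2) (g = -8*I*sqrt(2)*(-414)/2 = -(-1656)*I*sqrt(2) = 1656*I*sqrt(2) ≈ 2341.9*I)
1/g = 1/(1656*I*sqrt(2)) = -I*sqrt(2)/3312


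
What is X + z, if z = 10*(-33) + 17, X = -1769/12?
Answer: -5525/12 ≈ -460.42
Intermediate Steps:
X = -1769/12 (X = -1769*1/12 = -1769/12 ≈ -147.42)
z = -313 (z = -330 + 17 = -313)
X + z = -1769/12 - 313 = -5525/12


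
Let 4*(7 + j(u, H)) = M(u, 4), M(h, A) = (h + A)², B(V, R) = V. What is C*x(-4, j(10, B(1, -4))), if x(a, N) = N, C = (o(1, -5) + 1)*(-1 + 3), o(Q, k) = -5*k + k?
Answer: 1764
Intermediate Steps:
o(Q, k) = -4*k
M(h, A) = (A + h)²
j(u, H) = -7 + (4 + u)²/4
C = 42 (C = (-4*(-5) + 1)*(-1 + 3) = (20 + 1)*2 = 21*2 = 42)
C*x(-4, j(10, B(1, -4))) = 42*(-7 + (4 + 10)²/4) = 42*(-7 + (¼)*14²) = 42*(-7 + (¼)*196) = 42*(-7 + 49) = 42*42 = 1764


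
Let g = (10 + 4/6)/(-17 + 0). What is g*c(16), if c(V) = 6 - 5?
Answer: -32/51 ≈ -0.62745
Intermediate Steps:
c(V) = 1
g = -32/51 (g = (10 + 4*(⅙))/(-17) = (10 + ⅔)*(-1/17) = (32/3)*(-1/17) = -32/51 ≈ -0.62745)
g*c(16) = -32/51*1 = -32/51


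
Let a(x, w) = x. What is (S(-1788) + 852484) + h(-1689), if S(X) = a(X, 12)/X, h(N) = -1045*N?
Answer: 2617490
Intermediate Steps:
S(X) = 1 (S(X) = X/X = 1)
(S(-1788) + 852484) + h(-1689) = (1 + 852484) - 1045*(-1689) = 852485 + 1765005 = 2617490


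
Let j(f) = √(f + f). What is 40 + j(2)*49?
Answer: 138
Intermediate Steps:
j(f) = √2*√f (j(f) = √(2*f) = √2*√f)
40 + j(2)*49 = 40 + (√2*√2)*49 = 40 + 2*49 = 40 + 98 = 138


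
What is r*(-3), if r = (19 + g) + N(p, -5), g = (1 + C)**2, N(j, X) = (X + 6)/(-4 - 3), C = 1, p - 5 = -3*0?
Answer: -480/7 ≈ -68.571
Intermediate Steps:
p = 5 (p = 5 - 3*0 = 5 + 0 = 5)
N(j, X) = -6/7 - X/7 (N(j, X) = (6 + X)/(-7) = (6 + X)*(-1/7) = -6/7 - X/7)
g = 4 (g = (1 + 1)**2 = 2**2 = 4)
r = 160/7 (r = (19 + 4) + (-6/7 - 1/7*(-5)) = 23 + (-6/7 + 5/7) = 23 - 1/7 = 160/7 ≈ 22.857)
r*(-3) = (160/7)*(-3) = -480/7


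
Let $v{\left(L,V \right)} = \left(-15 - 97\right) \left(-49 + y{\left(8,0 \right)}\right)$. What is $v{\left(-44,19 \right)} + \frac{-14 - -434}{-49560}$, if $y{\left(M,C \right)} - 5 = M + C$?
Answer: $\frac{475775}{118} \approx 4032.0$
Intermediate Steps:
$y{\left(M,C \right)} = 5 + C + M$ ($y{\left(M,C \right)} = 5 + \left(M + C\right) = 5 + \left(C + M\right) = 5 + C + M$)
$v{\left(L,V \right)} = 4032$ ($v{\left(L,V \right)} = \left(-15 - 97\right) \left(-49 + \left(5 + 0 + 8\right)\right) = - 112 \left(-49 + 13\right) = \left(-112\right) \left(-36\right) = 4032$)
$v{\left(-44,19 \right)} + \frac{-14 - -434}{-49560} = 4032 + \frac{-14 - -434}{-49560} = 4032 + \left(-14 + 434\right) \left(- \frac{1}{49560}\right) = 4032 + 420 \left(- \frac{1}{49560}\right) = 4032 - \frac{1}{118} = \frac{475775}{118}$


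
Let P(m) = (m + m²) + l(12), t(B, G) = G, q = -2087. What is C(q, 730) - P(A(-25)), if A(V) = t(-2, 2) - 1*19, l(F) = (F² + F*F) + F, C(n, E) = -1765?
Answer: -2337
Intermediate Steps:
l(F) = F + 2*F² (l(F) = (F² + F²) + F = 2*F² + F = F + 2*F²)
A(V) = -17 (A(V) = 2 - 1*19 = 2 - 19 = -17)
P(m) = 300 + m + m² (P(m) = (m + m²) + 12*(1 + 2*12) = (m + m²) + 12*(1 + 24) = (m + m²) + 12*25 = (m + m²) + 300 = 300 + m + m²)
C(q, 730) - P(A(-25)) = -1765 - (300 - 17 + (-17)²) = -1765 - (300 - 17 + 289) = -1765 - 1*572 = -1765 - 572 = -2337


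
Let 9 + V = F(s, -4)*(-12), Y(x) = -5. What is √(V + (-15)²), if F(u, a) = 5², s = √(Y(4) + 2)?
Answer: 2*I*√21 ≈ 9.1651*I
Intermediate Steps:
s = I*√3 (s = √(-5 + 2) = √(-3) = I*√3 ≈ 1.732*I)
F(u, a) = 25
V = -309 (V = -9 + 25*(-12) = -9 - 300 = -309)
√(V + (-15)²) = √(-309 + (-15)²) = √(-309 + 225) = √(-84) = 2*I*√21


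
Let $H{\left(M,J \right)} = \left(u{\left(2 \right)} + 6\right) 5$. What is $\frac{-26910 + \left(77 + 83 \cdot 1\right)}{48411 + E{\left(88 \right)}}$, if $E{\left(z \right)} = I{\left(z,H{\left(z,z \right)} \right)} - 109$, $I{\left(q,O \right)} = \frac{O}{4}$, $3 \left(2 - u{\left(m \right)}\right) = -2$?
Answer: $- \frac{160500}{289877} \approx -0.55368$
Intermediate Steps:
$u{\left(m \right)} = \frac{8}{3}$ ($u{\left(m \right)} = 2 - - \frac{2}{3} = 2 + \frac{2}{3} = \frac{8}{3}$)
$H{\left(M,J \right)} = \frac{130}{3}$ ($H{\left(M,J \right)} = \left(\frac{8}{3} + 6\right) 5 = \frac{26}{3} \cdot 5 = \frac{130}{3}$)
$I{\left(q,O \right)} = \frac{O}{4}$ ($I{\left(q,O \right)} = O \frac{1}{4} = \frac{O}{4}$)
$E{\left(z \right)} = - \frac{589}{6}$ ($E{\left(z \right)} = \frac{1}{4} \cdot \frac{130}{3} - 109 = \frac{65}{6} - 109 = - \frac{589}{6}$)
$\frac{-26910 + \left(77 + 83 \cdot 1\right)}{48411 + E{\left(88 \right)}} = \frac{-26910 + \left(77 + 83 \cdot 1\right)}{48411 - \frac{589}{6}} = \frac{-26910 + \left(77 + 83\right)}{\frac{289877}{6}} = \left(-26910 + 160\right) \frac{6}{289877} = \left(-26750\right) \frac{6}{289877} = - \frac{160500}{289877}$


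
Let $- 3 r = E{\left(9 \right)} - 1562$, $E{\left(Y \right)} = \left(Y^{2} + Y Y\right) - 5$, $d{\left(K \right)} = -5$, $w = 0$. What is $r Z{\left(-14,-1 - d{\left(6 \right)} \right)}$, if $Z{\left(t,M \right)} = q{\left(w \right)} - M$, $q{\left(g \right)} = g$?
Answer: $- \frac{5620}{3} \approx -1873.3$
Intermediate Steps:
$E{\left(Y \right)} = -5 + 2 Y^{2}$ ($E{\left(Y \right)} = \left(Y^{2} + Y^{2}\right) - 5 = 2 Y^{2} - 5 = -5 + 2 Y^{2}$)
$Z{\left(t,M \right)} = - M$ ($Z{\left(t,M \right)} = 0 - M = - M$)
$r = \frac{1405}{3}$ ($r = - \frac{\left(-5 + 2 \cdot 9^{2}\right) - 1562}{3} = - \frac{\left(-5 + 2 \cdot 81\right) - 1562}{3} = - \frac{\left(-5 + 162\right) - 1562}{3} = - \frac{157 - 1562}{3} = \left(- \frac{1}{3}\right) \left(-1405\right) = \frac{1405}{3} \approx 468.33$)
$r Z{\left(-14,-1 - d{\left(6 \right)} \right)} = \frac{1405 \left(- (-1 - -5)\right)}{3} = \frac{1405 \left(- (-1 + 5)\right)}{3} = \frac{1405 \left(\left(-1\right) 4\right)}{3} = \frac{1405}{3} \left(-4\right) = - \frac{5620}{3}$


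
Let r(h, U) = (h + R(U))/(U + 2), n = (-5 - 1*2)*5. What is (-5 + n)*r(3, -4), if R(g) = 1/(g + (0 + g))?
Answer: 115/2 ≈ 57.500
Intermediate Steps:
R(g) = 1/(2*g) (R(g) = 1/(g + g) = 1/(2*g))
n = -35 (n = (-5 - 2)*5 = -7*5 = -35)
r(h, U) = (h + 1/(2*U))/(2 + U) (r(h, U) = (h + 1/(2*U))/(U + 2) = (h + 1/(2*U))/(2 + U))
(-5 + n)*r(3, -4) = (-5 - 35)*((1/2 - 4*3)/((-4)*(2 - 4))) = -(-10)*(1/2 - 12)/(-2) = -(-10)*(-1)*(-23)/(2*2) = -40*(-23/16) = 115/2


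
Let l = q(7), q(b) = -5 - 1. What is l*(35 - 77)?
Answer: 252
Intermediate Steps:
q(b) = -6
l = -6
l*(35 - 77) = -6*(35 - 77) = -6*(-42) = 252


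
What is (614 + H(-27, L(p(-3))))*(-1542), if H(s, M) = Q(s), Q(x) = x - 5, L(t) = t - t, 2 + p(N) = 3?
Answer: -897444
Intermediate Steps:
p(N) = 1 (p(N) = -2 + 3 = 1)
L(t) = 0
Q(x) = -5 + x
H(s, M) = -5 + s
(614 + H(-27, L(p(-3))))*(-1542) = (614 + (-5 - 27))*(-1542) = (614 - 32)*(-1542) = 582*(-1542) = -897444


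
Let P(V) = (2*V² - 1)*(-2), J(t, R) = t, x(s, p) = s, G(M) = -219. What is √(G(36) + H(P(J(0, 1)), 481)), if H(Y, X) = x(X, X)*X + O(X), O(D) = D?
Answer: 7*√4727 ≈ 481.27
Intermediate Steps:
P(V) = 2 - 4*V² (P(V) = (-1 + 2*V²)*(-2) = 2 - 4*V²)
H(Y, X) = X + X² (H(Y, X) = X*X + X = X² + X = X + X²)
√(G(36) + H(P(J(0, 1)), 481)) = √(-219 + 481*(1 + 481)) = √(-219 + 481*482) = √(-219 + 231842) = √231623 = 7*√4727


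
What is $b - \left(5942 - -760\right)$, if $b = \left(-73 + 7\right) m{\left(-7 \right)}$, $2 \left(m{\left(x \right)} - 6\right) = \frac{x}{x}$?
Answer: $-7131$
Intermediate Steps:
$m{\left(x \right)} = \frac{13}{2}$ ($m{\left(x \right)} = 6 + \frac{x \frac{1}{x}}{2} = 6 + \frac{1}{2} \cdot 1 = 6 + \frac{1}{2} = \frac{13}{2}$)
$b = -429$ ($b = \left(-73 + 7\right) \frac{13}{2} = \left(-66\right) \frac{13}{2} = -429$)
$b - \left(5942 - -760\right) = -429 - \left(5942 - -760\right) = -429 - \left(5942 + 760\right) = -429 - 6702 = -7131$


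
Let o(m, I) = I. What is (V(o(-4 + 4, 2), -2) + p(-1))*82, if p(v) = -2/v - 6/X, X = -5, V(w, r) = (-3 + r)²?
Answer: 11562/5 ≈ 2312.4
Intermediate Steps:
p(v) = 6/5 - 2/v (p(v) = -2/v - 6/(-5) = -2/v - 6*(-⅕) = -2/v + 6/5 = 6/5 - 2/v)
(V(o(-4 + 4, 2), -2) + p(-1))*82 = ((-3 - 2)² + (6/5 - 2/(-1)))*82 = ((-5)² + (6/5 - 2*(-1)))*82 = (25 + (6/5 + 2))*82 = (25 + 16/5)*82 = (141/5)*82 = 11562/5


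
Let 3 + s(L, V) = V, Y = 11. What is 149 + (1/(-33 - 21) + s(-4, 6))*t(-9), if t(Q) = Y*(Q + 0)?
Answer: -877/6 ≈ -146.17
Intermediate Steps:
s(L, V) = -3 + V
t(Q) = 11*Q (t(Q) = 11*(Q + 0) = 11*Q)
149 + (1/(-33 - 21) + s(-4, 6))*t(-9) = 149 + (1/(-33 - 21) + (-3 + 6))*(11*(-9)) = 149 + (1/(-54) + 3)*(-99) = 149 + (-1/54 + 3)*(-99) = 149 + (161/54)*(-99) = 149 - 1771/6 = -877/6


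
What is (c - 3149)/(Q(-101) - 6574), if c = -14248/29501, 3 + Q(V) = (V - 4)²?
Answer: -92912897/131220448 ≈ -0.70807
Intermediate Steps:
Q(V) = -3 + (-4 + V)² (Q(V) = -3 + (V - 4)² = -3 + (-4 + V)²)
c = -14248/29501 (c = -14248*1/29501 = -14248/29501 ≈ -0.48297)
(c - 3149)/(Q(-101) - 6574) = (-14248/29501 - 3149)/((-3 + (-4 - 101)²) - 6574) = -92912897/(29501*((-3 + (-105)²) - 6574)) = -92912897/(29501*((-3 + 11025) - 6574)) = -92912897/(29501*(11022 - 6574)) = -92912897/29501/4448 = -92912897/29501*1/4448 = -92912897/131220448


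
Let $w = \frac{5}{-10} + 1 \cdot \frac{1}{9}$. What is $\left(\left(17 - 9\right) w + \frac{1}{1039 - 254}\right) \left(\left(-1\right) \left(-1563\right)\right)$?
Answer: $- \frac{11446891}{2355} \approx -4860.7$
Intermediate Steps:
$w = - \frac{7}{18}$ ($w = 5 \left(- \frac{1}{10}\right) + 1 \cdot \frac{1}{9} = - \frac{1}{2} + \frac{1}{9} = - \frac{7}{18} \approx -0.38889$)
$\left(\left(17 - 9\right) w + \frac{1}{1039 - 254}\right) \left(\left(-1\right) \left(-1563\right)\right) = \left(\left(17 - 9\right) \left(- \frac{7}{18}\right) + \frac{1}{1039 - 254}\right) \left(\left(-1\right) \left(-1563\right)\right) = \left(\left(17 + \left(-10 + 1\right)\right) \left(- \frac{7}{18}\right) + \frac{1}{785}\right) 1563 = \left(\left(17 - 9\right) \left(- \frac{7}{18}\right) + \frac{1}{785}\right) 1563 = \left(8 \left(- \frac{7}{18}\right) + \frac{1}{785}\right) 1563 = \left(- \frac{28}{9} + \frac{1}{785}\right) 1563 = \left(- \frac{21971}{7065}\right) 1563 = - \frac{11446891}{2355}$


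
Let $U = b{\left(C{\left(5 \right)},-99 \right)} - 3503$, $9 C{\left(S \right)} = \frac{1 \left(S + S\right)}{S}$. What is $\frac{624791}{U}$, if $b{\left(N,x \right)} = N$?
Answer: $- \frac{5623119}{31525} \approx -178.37$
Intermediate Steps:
$C{\left(S \right)} = \frac{2}{9}$ ($C{\left(S \right)} = \frac{1 \left(S + S\right) \frac{1}{S}}{9} = \frac{1 \cdot 2 S \frac{1}{S}}{9} = \frac{2 S \frac{1}{S}}{9} = \frac{1}{9} \cdot 2 = \frac{2}{9}$)
$U = - \frac{31525}{9}$ ($U = \frac{2}{9} - 3503 = - \frac{31525}{9} \approx -3502.8$)
$\frac{624791}{U} = \frac{624791}{- \frac{31525}{9}} = 624791 \left(- \frac{9}{31525}\right) = - \frac{5623119}{31525}$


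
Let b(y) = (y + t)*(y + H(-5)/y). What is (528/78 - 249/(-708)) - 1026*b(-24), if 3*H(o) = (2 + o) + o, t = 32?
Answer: 601595287/3068 ≈ 1.9609e+5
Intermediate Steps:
H(o) = 2/3 + 2*o/3 (H(o) = ((2 + o) + o)/3 = (2 + 2*o)/3 = 2/3 + 2*o/3)
b(y) = (32 + y)*(y - 8/(3*y)) (b(y) = (y + 32)*(y + (2/3 + (2/3)*(-5))/y) = (32 + y)*(y + (2/3 - 10/3)/y) = (32 + y)*(y - 8/(3*y)))
(528/78 - 249/(-708)) - 1026*b(-24) = (528/78 - 249/(-708)) - 1026*(-8/3 + (-24)**2 + 32*(-24) - 256/3/(-24)) = (528*(1/78) - 249*(-1/708)) - 1026*(-8/3 + 576 - 768 - 256/3*(-1/24)) = (88/13 + 83/236) - 1026*(-8/3 + 576 - 768 + 32/9) = 21847/3068 - 1026*(-1720/9) = 21847/3068 + 196080 = 601595287/3068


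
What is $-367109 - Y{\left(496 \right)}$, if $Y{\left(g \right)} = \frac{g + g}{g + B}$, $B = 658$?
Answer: $- \frac{211822389}{577} \approx -3.6711 \cdot 10^{5}$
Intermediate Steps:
$Y{\left(g \right)} = \frac{2 g}{658 + g}$ ($Y{\left(g \right)} = \frac{g + g}{g + 658} = \frac{2 g}{658 + g}$)
$-367109 - Y{\left(496 \right)} = -367109 - 2 \cdot 496 \frac{1}{658 + 496} = -367109 - 2 \cdot 496 \cdot \frac{1}{1154} = -367109 - \frac{496}{577} = - \frac{211822389}{577}$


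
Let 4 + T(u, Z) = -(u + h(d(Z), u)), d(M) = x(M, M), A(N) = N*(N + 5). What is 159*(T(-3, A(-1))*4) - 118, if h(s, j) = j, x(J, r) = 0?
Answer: 1154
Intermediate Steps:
A(N) = N*(5 + N)
d(M) = 0
T(u, Z) = -4 - 2*u (T(u, Z) = -4 - (u + u) = -4 - 2*u)
159*(T(-3, A(-1))*4) - 118 = 159*((-4 - 2*(-3))*4) - 118 = 159*((-4 + 6)*4) - 118 = 159*(2*4) - 118 = 159*8 - 118 = 1272 - 118 = 1154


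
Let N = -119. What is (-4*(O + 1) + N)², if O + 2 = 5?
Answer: 18225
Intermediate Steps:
O = 3 (O = -2 + 5 = 3)
(-4*(O + 1) + N)² = (-4*(3 + 1) - 119)² = (-4*4 - 119)² = (-16 - 119)² = (-135)² = 18225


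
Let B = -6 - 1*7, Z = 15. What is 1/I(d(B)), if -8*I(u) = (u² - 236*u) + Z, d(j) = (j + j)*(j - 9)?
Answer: -8/192207 ≈ -4.1622e-5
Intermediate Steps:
B = -13 (B = -6 - 7 = -13)
d(j) = 2*j*(-9 + j) (d(j) = (2*j)*(-9 + j) = 2*j*(-9 + j))
I(u) = -15/8 - u²/8 + 59*u/2 (I(u) = -((u² - 236*u) + 15)/8 = -(15 + u² - 236*u)/8 = -15/8 - u²/8 + 59*u/2)
1/I(d(B)) = 1/(-15/8 - 676*(-9 - 13)²/8 + 59*(2*(-13)*(-9 - 13))/2) = 1/(-15/8 - (2*(-13)*(-22))²/8 + 59*(2*(-13)*(-22))/2) = 1/(-15/8 - ⅛*572² + (59/2)*572) = 1/(-15/8 - ⅛*327184 + 16874) = 1/(-15/8 - 40898 + 16874) = 1/(-192207/8) = -8/192207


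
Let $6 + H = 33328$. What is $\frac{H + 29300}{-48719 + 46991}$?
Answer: $- \frac{3479}{96} \approx -36.24$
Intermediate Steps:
$H = 33322$ ($H = -6 + 33328 = 33322$)
$\frac{H + 29300}{-48719 + 46991} = \frac{33322 + 29300}{-48719 + 46991} = \frac{62622}{-1728} = 62622 \left(- \frac{1}{1728}\right) = - \frac{3479}{96}$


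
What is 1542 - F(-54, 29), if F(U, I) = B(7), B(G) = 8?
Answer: 1534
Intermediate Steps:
F(U, I) = 8
1542 - F(-54, 29) = 1542 - 1*8 = 1542 - 8 = 1534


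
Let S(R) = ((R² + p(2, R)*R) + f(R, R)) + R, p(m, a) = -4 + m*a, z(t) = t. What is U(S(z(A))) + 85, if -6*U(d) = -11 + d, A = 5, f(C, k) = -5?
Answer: 233/3 ≈ 77.667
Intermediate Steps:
p(m, a) = -4 + a*m
S(R) = -5 + R + R² + R*(-4 + 2*R) (S(R) = ((R² + (-4 + R*2)*R) - 5) + R = ((R² + (-4 + 2*R)*R) - 5) + R = ((R² + R*(-4 + 2*R)) - 5) + R = (-5 + R² + R*(-4 + 2*R)) + R = -5 + R + R² + R*(-4 + 2*R))
U(d) = 11/6 - d/6 (U(d) = -(-11 + d)/6 = 11/6 - d/6)
U(S(z(A))) + 85 = (11/6 - (-5 - 3*5 + 3*5²)/6) + 85 = (11/6 - (-5 - 15 + 3*25)/6) + 85 = (11/6 - (-5 - 15 + 75)/6) + 85 = (11/6 - ⅙*55) + 85 = (11/6 - 55/6) + 85 = -22/3 + 85 = 233/3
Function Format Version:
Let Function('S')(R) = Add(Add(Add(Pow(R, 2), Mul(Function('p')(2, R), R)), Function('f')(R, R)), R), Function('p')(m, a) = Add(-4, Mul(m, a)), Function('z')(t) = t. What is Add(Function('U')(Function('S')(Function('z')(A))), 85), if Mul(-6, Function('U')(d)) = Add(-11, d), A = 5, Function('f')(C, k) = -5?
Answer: Rational(233, 3) ≈ 77.667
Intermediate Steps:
Function('p')(m, a) = Add(-4, Mul(a, m))
Function('S')(R) = Add(-5, R, Pow(R, 2), Mul(R, Add(-4, Mul(2, R)))) (Function('S')(R) = Add(Add(Add(Pow(R, 2), Mul(Add(-4, Mul(R, 2)), R)), -5), R) = Add(Add(Add(Pow(R, 2), Mul(Add(-4, Mul(2, R)), R)), -5), R) = Add(Add(Add(Pow(R, 2), Mul(R, Add(-4, Mul(2, R)))), -5), R) = Add(Add(-5, Pow(R, 2), Mul(R, Add(-4, Mul(2, R)))), R) = Add(-5, R, Pow(R, 2), Mul(R, Add(-4, Mul(2, R)))))
Function('U')(d) = Add(Rational(11, 6), Mul(Rational(-1, 6), d)) (Function('U')(d) = Mul(Rational(-1, 6), Add(-11, d)) = Add(Rational(11, 6), Mul(Rational(-1, 6), d)))
Add(Function('U')(Function('S')(Function('z')(A))), 85) = Add(Add(Rational(11, 6), Mul(Rational(-1, 6), Add(-5, Mul(-3, 5), Mul(3, Pow(5, 2))))), 85) = Add(Add(Rational(11, 6), Mul(Rational(-1, 6), Add(-5, -15, Mul(3, 25)))), 85) = Add(Add(Rational(11, 6), Mul(Rational(-1, 6), Add(-5, -15, 75))), 85) = Add(Add(Rational(11, 6), Mul(Rational(-1, 6), 55)), 85) = Add(Add(Rational(11, 6), Rational(-55, 6)), 85) = Add(Rational(-22, 3), 85) = Rational(233, 3)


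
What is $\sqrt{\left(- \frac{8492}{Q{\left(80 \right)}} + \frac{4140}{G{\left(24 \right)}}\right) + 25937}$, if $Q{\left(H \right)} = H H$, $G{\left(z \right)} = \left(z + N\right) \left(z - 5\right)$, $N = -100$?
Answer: $\frac{\sqrt{14978788797}}{760} \approx 161.04$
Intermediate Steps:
$G{\left(z \right)} = \left(-100 + z\right) \left(-5 + z\right)$ ($G{\left(z \right)} = \left(z - 100\right) \left(z - 5\right) = \left(-100 + z\right) \left(-5 + z\right)$)
$Q{\left(H \right)} = H^{2}$
$\sqrt{\left(- \frac{8492}{Q{\left(80 \right)}} + \frac{4140}{G{\left(24 \right)}}\right) + 25937} = \sqrt{\left(- \frac{8492}{80^{2}} + \frac{4140}{500 + 24^{2} - 2520}\right) + 25937} = \sqrt{\left(- \frac{8492}{6400} + \frac{4140}{500 + 576 - 2520}\right) + 25937} = \sqrt{\left(\left(-8492\right) \frac{1}{6400} + \frac{4140}{-1444}\right) + 25937} = \sqrt{\left(- \frac{2123}{1600} + 4140 \left(- \frac{1}{1444}\right)\right) + 25937} = \sqrt{\left(- \frac{2123}{1600} - \frac{1035}{361}\right) + 25937} = \sqrt{- \frac{2422403}{577600} + 25937} = \sqrt{\frac{14978788797}{577600}} = \frac{\sqrt{14978788797}}{760}$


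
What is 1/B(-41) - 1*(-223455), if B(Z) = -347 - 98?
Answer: 99437474/445 ≈ 2.2346e+5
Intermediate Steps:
B(Z) = -445
1/B(-41) - 1*(-223455) = 1/(-445) - 1*(-223455) = -1/445 + 223455 = 99437474/445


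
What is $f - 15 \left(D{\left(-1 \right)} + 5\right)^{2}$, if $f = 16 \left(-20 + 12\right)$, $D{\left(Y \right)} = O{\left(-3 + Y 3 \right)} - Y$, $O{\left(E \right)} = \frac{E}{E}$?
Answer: $-863$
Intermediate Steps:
$O{\left(E \right)} = 1$
$D{\left(Y \right)} = 1 - Y$
$f = -128$ ($f = 16 \left(-8\right) = -128$)
$f - 15 \left(D{\left(-1 \right)} + 5\right)^{2} = -128 - 15 \left(\left(1 - -1\right) + 5\right)^{2} = -128 - 15 \left(\left(1 + 1\right) + 5\right)^{2} = -128 - 15 \left(2 + 5\right)^{2} = -128 - 15 \cdot 7^{2} = -128 - 735 = -863$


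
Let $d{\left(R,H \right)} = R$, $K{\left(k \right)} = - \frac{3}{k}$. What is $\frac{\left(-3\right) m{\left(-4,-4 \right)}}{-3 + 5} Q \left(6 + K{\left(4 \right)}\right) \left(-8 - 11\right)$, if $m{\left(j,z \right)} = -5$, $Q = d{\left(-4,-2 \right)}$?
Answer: $\frac{5985}{2} \approx 2992.5$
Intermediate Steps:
$Q = -4$
$\frac{\left(-3\right) m{\left(-4,-4 \right)}}{-3 + 5} Q \left(6 + K{\left(4 \right)}\right) \left(-8 - 11\right) = \frac{\left(-3\right) \left(-5\right)}{-3 + 5} \left(- 4 \left(6 - \frac{3}{4}\right)\right) \left(-8 - 11\right) = \frac{15}{2} \left(- 4 \left(6 - \frac{3}{4}\right)\right) \left(-19\right) = 15 \cdot \frac{1}{2} \left(- 4 \left(6 - \frac{3}{4}\right)\right) \left(-19\right) = \frac{15 \left(\left(-4\right) \frac{21}{4}\right)}{2} \left(-19\right) = \frac{15}{2} \left(-21\right) \left(-19\right) = \left(- \frac{315}{2}\right) \left(-19\right) = \frac{5985}{2}$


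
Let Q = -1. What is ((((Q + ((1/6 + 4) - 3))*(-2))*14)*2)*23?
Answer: -644/3 ≈ -214.67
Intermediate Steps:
((((Q + ((1/6 + 4) - 3))*(-2))*14)*2)*23 = ((((-1 + ((1/6 + 4) - 3))*(-2))*14)*2)*23 = ((((-1 + ((⅙ + 4) - 3))*(-2))*14)*2)*23 = ((((-1 + (25/6 - 3))*(-2))*14)*2)*23 = ((((-1 + 7/6)*(-2))*14)*2)*23 = ((((⅙)*(-2))*14)*2)*23 = (-⅓*14*2)*23 = -14/3*2*23 = -28/3*23 = -644/3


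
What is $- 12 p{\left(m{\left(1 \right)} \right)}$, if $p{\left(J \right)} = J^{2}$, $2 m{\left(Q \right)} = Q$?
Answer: $-3$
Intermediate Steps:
$m{\left(Q \right)} = \frac{Q}{2}$
$- 12 p{\left(m{\left(1 \right)} \right)} = - 12 \left(\frac{1}{2} \cdot 1\right)^{2} = - \frac{12}{4} = \left(-12\right) \frac{1}{4} = -3$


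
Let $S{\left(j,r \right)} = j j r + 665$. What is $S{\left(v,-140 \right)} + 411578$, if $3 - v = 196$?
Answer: $-4802617$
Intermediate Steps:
$v = -193$ ($v = 3 - 196 = -193$)
$S{\left(j,r \right)} = 665 + r j^{2}$ ($S{\left(j,r \right)} = j^{2} r + 665 = r j^{2} + 665 = 665 + r j^{2}$)
$S{\left(v,-140 \right)} + 411578 = \left(665 - 140 \left(-193\right)^{2}\right) + 411578 = \left(665 - 5214860\right) + 411578 = -5214195 + 411578 = -4802617$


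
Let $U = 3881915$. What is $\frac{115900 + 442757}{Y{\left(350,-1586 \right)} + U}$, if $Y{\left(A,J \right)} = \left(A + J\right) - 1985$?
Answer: $\frac{62073}{430966} \approx 0.14403$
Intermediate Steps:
$Y{\left(A,J \right)} = -1985 + A + J$
$\frac{115900 + 442757}{Y{\left(350,-1586 \right)} + U} = \frac{115900 + 442757}{\left(-1985 + 350 - 1586\right) + 3881915} = \frac{558657}{-3221 + 3881915} = \frac{558657}{3878694} = 558657 \cdot \frac{1}{3878694} = \frac{62073}{430966}$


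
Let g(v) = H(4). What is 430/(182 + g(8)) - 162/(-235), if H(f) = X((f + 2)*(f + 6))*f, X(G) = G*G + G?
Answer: 1251107/1741585 ≈ 0.71837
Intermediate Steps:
X(G) = G + G**2 (X(G) = G**2 + G = G + G**2)
H(f) = f*(1 + (2 + f)*(6 + f))*(2 + f)*(6 + f) (H(f) = (((f + 2)*(f + 6))*(1 + (f + 2)*(f + 6)))*f = (((2 + f)*(6 + f))*(1 + (2 + f)*(6 + f)))*f = ((1 + (2 + f)*(6 + f))*(2 + f)*(6 + f))*f = f*(1 + (2 + f)*(6 + f))*(2 + f)*(6 + f))
g(v) = 14640 (g(v) = 4*(12 + 4**2 + 8*4)*(13 + 4**2 + 8*4) = 4*(12 + 16 + 32)*(13 + 16 + 32) = 4*60*61 = 14640)
430/(182 + g(8)) - 162/(-235) = 430/(182 + 14640) - 162/(-235) = 430/14822 - 162*(-1/235) = 430*(1/14822) + 162/235 = 215/7411 + 162/235 = 1251107/1741585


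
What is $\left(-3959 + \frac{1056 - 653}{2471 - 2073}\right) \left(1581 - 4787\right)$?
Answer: $\frac{2525172237}{199} \approx 1.2689 \cdot 10^{7}$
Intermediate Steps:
$\left(-3959 + \frac{1056 - 653}{2471 - 2073}\right) \left(1581 - 4787\right) = \left(-3959 + \frac{403}{398}\right) \left(-3206\right) = \left(- \frac{1575279}{398}\right) \left(-3206\right) = \frac{2525172237}{199}$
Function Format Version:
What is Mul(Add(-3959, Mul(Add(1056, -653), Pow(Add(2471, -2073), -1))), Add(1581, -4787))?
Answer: Rational(2525172237, 199) ≈ 1.2689e+7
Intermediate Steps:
Mul(Add(-3959, Mul(Add(1056, -653), Pow(Add(2471, -2073), -1))), Add(1581, -4787)) = Mul(Add(-3959, Mul(403, Pow(398, -1))), -3206) = Mul(Add(-3959, Mul(403, Rational(1, 398))), -3206) = Mul(Add(-3959, Rational(403, 398)), -3206) = Mul(Rational(-1575279, 398), -3206) = Rational(2525172237, 199)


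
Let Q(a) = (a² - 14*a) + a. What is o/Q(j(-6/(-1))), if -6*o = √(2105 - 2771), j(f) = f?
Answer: I*√74/84 ≈ 0.10241*I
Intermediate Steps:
o = -I*√74/2 (o = -√(2105 - 2771)/6 = -I*√74/2 ≈ -4.3012*I)
Q(a) = a² - 13*a
o/Q(j(-6/(-1))) = (-I*√74/2)/(((-6/(-1))*(-13 - 6/(-1)))) = (-I*√74/2)/(((-6*(-1))*(-13 - 6*(-1)))) = (-I*√74/2)/((6*(-13 + 6))) = (-I*√74/2)/((6*(-7))) = -I*√74/2/(-42) = -I*√74/2*(-1/42) = I*√74/84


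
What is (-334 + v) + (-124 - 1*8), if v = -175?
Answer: -641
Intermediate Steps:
(-334 + v) + (-124 - 1*8) = (-334 - 175) + (-124 - 1*8) = -509 + (-124 - 8) = -509 - 132 = -641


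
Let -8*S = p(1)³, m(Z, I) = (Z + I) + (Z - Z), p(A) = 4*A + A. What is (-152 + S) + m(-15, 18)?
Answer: -1317/8 ≈ -164.63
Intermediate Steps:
p(A) = 5*A
m(Z, I) = I + Z (m(Z, I) = (I + Z) + 0 = I + Z)
S = -125/8 (S = -(5*1)³/8 = -⅛*5³ = -⅛*125 = -125/8 ≈ -15.625)
(-152 + S) + m(-15, 18) = (-152 - 125/8) + (18 - 15) = -1341/8 + 3 = -1317/8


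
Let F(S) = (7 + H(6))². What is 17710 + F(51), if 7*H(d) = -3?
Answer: 869906/49 ≈ 17753.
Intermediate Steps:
H(d) = -3/7 (H(d) = (⅐)*(-3) = -3/7)
F(S) = 2116/49 (F(S) = (7 - 3/7)² = (46/7)² = 2116/49)
17710 + F(51) = 17710 + 2116/49 = 869906/49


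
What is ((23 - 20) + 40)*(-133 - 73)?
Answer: -8858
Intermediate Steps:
((23 - 20) + 40)*(-133 - 73) = (3 + 40)*(-206) = 43*(-206) = -8858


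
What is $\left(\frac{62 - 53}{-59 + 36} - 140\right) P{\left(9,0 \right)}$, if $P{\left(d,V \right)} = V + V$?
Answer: $0$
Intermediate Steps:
$P{\left(d,V \right)} = 2 V$
$\left(\frac{62 - 53}{-59 + 36} - 140\right) P{\left(9,0 \right)} = \left(\frac{62 - 53}{-59 + 36} - 140\right) 2 \cdot 0 = \left(\frac{9}{-23} - 140\right) 0 = \left(9 \left(- \frac{1}{23}\right) - 140\right) 0 = \left(- \frac{9}{23} - 140\right) 0 = \left(- \frac{3229}{23}\right) 0 = 0$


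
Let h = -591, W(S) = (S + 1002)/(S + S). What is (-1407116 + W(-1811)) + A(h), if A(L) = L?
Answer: -5098713945/3622 ≈ -1.4077e+6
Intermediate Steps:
W(S) = (1002 + S)/(2*S) (W(S) = (1002 + S)/((2*S)) = (1002 + S)*(1/(2*S)) = (1002 + S)/(2*S))
(-1407116 + W(-1811)) + A(h) = (-1407116 + (1/2)*(1002 - 1811)/(-1811)) - 591 = (-1407116 + (1/2)*(-1/1811)*(-809)) - 591 = (-1407116 + 809/3622) - 591 = -5096573343/3622 - 591 = -5098713945/3622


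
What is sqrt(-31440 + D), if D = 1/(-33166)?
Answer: I*sqrt(34583483033806)/33166 ≈ 177.31*I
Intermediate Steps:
D = -1/33166 ≈ -3.0151e-5
sqrt(-31440 + D) = sqrt(-31440 - 1/33166) = sqrt(-1042739041/33166) = I*sqrt(34583483033806)/33166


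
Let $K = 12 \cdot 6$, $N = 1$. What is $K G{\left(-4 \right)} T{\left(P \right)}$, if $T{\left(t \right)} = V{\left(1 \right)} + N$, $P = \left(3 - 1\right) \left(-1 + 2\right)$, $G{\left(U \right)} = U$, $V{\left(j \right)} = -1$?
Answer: $0$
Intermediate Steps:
$K = 72$
$P = 2$ ($P = 2 \cdot 1 = 2$)
$T{\left(t \right)} = 0$ ($T{\left(t \right)} = -1 + 1 = 0$)
$K G{\left(-4 \right)} T{\left(P \right)} = 72 \left(-4\right) 0 = \left(-288\right) 0 = 0$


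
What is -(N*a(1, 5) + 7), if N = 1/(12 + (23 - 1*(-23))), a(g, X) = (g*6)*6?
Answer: -221/29 ≈ -7.6207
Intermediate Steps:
a(g, X) = 36*g (a(g, X) = (6*g)*6 = 36*g)
N = 1/58 (N = 1/(12 + (23 + 23)) = 1/(12 + 46) = 1/58 ≈ 0.017241)
-(N*a(1, 5) + 7) = -((36*1)/58 + 7) = -((1/58)*36 + 7) = -(18/29 + 7) = -1*221/29 = -221/29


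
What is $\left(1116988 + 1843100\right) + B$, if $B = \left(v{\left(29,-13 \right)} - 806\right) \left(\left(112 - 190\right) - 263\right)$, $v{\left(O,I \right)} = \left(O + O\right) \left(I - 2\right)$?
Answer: $3531604$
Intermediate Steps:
$v{\left(O,I \right)} = 2 O \left(-2 + I\right)$
$B = 571516$ ($B = \left(2 \cdot 29 \left(-2 - 13\right) - 806\right) \left(\left(112 - 190\right) - 263\right) = \left(2 \cdot 29 \left(-15\right) - 806\right) \left(-78 - 263\right) = \left(-870 - 806\right) \left(-341\right) = \left(-1676\right) \left(-341\right) = 571516$)
$\left(1116988 + 1843100\right) + B = \left(1116988 + 1843100\right) + 571516 = 2960088 + 571516 = 3531604$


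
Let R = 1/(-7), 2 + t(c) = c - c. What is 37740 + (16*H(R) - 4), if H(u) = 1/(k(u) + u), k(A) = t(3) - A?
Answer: 37728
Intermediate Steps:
t(c) = -2 (t(c) = -2 + (c - c) = -2 + 0 = -2)
R = -⅐ ≈ -0.14286
k(A) = -2 - A
H(u) = -½ (H(u) = 1/((-2 - u) + u) = 1/(-2) = -½)
37740 + (16*H(R) - 4) = 37740 + (16*(-½) - 4) = 37740 + (-8 - 4) = 37740 - 12 = 37728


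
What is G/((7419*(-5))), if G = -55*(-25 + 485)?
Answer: 5060/7419 ≈ 0.68203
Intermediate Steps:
G = -25300 (G = -55*460 = -25300)
G/((7419*(-5))) = -25300/(7419*(-5)) = -25300/(-37095) = -25300*(-1/37095) = 5060/7419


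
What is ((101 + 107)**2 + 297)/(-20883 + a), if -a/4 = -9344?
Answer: 43561/16493 ≈ 2.6412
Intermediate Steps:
a = 37376 (a = -4*(-9344) = 37376)
((101 + 107)**2 + 297)/(-20883 + a) = ((101 + 107)**2 + 297)/(-20883 + 37376) = (208**2 + 297)/16493 = (43264 + 297)*(1/16493) = 43561*(1/16493) = 43561/16493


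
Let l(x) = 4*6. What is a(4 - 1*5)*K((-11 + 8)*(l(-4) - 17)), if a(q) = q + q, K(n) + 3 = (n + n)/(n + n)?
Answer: 4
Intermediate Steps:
l(x) = 24
K(n) = -2 (K(n) = -3 + (n + n)/(n + n) = -3 + (2*n)/((2*n)) = -3 + (2*n)*(1/(2*n)) = -3 + 1 = -2)
a(q) = 2*q
a(4 - 1*5)*K((-11 + 8)*(l(-4) - 17)) = (2*(4 - 1*5))*(-2) = (2*(4 - 5))*(-2) = (2*(-1))*(-2) = -2*(-2) = 4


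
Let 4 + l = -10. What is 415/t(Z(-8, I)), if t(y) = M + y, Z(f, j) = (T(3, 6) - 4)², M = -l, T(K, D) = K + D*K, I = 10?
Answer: 415/303 ≈ 1.3696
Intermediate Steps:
l = -14 (l = -4 - 10 = -14)
M = 14 (M = -1*(-14) = 14)
Z(f, j) = 289 (Z(f, j) = (3*(1 + 6) - 4)² = (3*7 - 4)² = (21 - 4)² = 17² = 289)
t(y) = 14 + y
415/t(Z(-8, I)) = 415/(14 + 289) = 415/303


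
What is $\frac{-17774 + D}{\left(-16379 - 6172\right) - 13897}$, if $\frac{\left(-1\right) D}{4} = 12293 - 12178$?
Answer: $\frac{9117}{18224} \approx 0.50027$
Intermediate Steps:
$D = -460$ ($D = - 4 \left(12293 - 12178\right) = \left(-4\right) 115 = -460$)
$\frac{-17774 + D}{\left(-16379 - 6172\right) - 13897} = \frac{-17774 - 460}{\left(-16379 - 6172\right) - 13897} = - \frac{18234}{-22551 - 13897} = - \frac{18234}{-36448} = \left(-18234\right) \left(- \frac{1}{36448}\right) = \frac{9117}{18224}$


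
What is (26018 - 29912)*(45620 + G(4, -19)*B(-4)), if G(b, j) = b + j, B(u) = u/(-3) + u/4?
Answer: -177624810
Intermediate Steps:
B(u) = -u/12 (B(u) = u*(-⅓) + u*(¼) = -u/3 + u/4 = -u/12)
(26018 - 29912)*(45620 + G(4, -19)*B(-4)) = (26018 - 29912)*(45620 + (4 - 19)*(-1/12*(-4))) = -3894*(45620 - 15*⅓) = -3894*(45620 - 5) = -3894*45615 = -177624810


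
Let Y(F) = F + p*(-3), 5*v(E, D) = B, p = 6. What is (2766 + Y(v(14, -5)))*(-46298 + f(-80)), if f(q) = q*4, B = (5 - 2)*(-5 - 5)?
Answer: -127826556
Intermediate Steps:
B = -30 (B = 3*(-10) = -30)
f(q) = 4*q
v(E, D) = -6 (v(E, D) = (1/5)*(-30) = -6)
Y(F) = -18 + F (Y(F) = F + 6*(-3) = F - 18 = -18 + F)
(2766 + Y(v(14, -5)))*(-46298 + f(-80)) = (2766 + (-18 - 6))*(-46298 + 4*(-80)) = (2766 - 24)*(-46298 - 320) = 2742*(-46618) = -127826556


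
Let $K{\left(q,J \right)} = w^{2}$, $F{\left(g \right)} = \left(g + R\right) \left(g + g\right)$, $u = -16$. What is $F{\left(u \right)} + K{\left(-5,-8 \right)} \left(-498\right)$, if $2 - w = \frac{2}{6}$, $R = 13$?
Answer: $- \frac{3862}{3} \approx -1287.3$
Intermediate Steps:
$F{\left(g \right)} = 2 g \left(13 + g\right)$ ($F{\left(g \right)} = \left(g + 13\right) \left(g + g\right) = \left(13 + g\right) 2 g = 2 g \left(13 + g\right)$)
$w = \frac{5}{3}$ ($w = 2 - \frac{2}{6} = 2 - 2 \cdot \frac{1}{6} = 2 - \frac{1}{3} = \frac{5}{3} \approx 1.6667$)
$K{\left(q,J \right)} = \frac{25}{9}$ ($K{\left(q,J \right)} = \left(\frac{5}{3}\right)^{2} = \frac{25}{9}$)
$F{\left(u \right)} + K{\left(-5,-8 \right)} \left(-498\right) = 2 \left(-16\right) \left(13 - 16\right) + \frac{25}{9} \left(-498\right) = 2 \left(-16\right) \left(-3\right) - \frac{4150}{3} = 96 - \frac{4150}{3} = - \frac{3862}{3}$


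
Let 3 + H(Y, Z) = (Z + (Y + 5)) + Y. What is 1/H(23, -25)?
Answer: 1/23 ≈ 0.043478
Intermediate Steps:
H(Y, Z) = 2 + Z + 2*Y (H(Y, Z) = -3 + ((Z + (Y + 5)) + Y) = -3 + ((Z + (5 + Y)) + Y) = -3 + ((5 + Y + Z) + Y) = -3 + (5 + Z + 2*Y) = 2 + Z + 2*Y)
1/H(23, -25) = 1/(2 - 25 + 2*23) = 1/(2 - 25 + 46) = 1/23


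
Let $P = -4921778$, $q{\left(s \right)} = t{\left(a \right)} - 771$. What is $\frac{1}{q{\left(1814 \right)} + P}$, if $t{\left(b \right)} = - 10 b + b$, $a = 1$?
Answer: $- \frac{1}{4922558} \approx -2.0315 \cdot 10^{-7}$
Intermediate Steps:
$t{\left(b \right)} = - 9 b$
$q{\left(s \right)} = -780$ ($q{\left(s \right)} = \left(-9\right) 1 - 771 = -9 - 771 = -780$)
$\frac{1}{q{\left(1814 \right)} + P} = \frac{1}{-780 - 4921778} = \frac{1}{-4922558} = - \frac{1}{4922558}$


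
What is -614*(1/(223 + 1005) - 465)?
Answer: 571019/2 ≈ 2.8551e+5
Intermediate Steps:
-614*(1/(223 + 1005) - 465) = -614*(1/1228 - 465) = -614*(-571019/1228) = 571019/2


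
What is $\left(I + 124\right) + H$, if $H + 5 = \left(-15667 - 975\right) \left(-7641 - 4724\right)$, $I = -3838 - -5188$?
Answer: $205779799$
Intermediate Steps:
$I = 1350$ ($I = -3838 + 5188 = 1350$)
$H = 205778325$ ($H = -5 + \left(-15667 - 975\right) \left(-7641 - 4724\right) = -5 - -205778330 = -5 + 205778330 = 205778325$)
$\left(I + 124\right) + H = \left(1350 + 124\right) + 205778325 = 1474 + 205778325 = 205779799$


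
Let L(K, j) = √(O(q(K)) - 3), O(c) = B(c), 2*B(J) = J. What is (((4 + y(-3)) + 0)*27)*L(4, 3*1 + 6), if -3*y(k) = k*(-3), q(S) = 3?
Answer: 27*I*√6/2 ≈ 33.068*I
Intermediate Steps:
B(J) = J/2
O(c) = c/2
y(k) = k (y(k) = -k*(-3)/3 = -(-1)*k = k)
L(K, j) = I*√6/2 (L(K, j) = √((½)*3 - 3) = √(3/2 - 3) = √(-3/2) = I*√6/2)
(((4 + y(-3)) + 0)*27)*L(4, 3*1 + 6) = (((4 - 3) + 0)*27)*(I*√6/2) = ((1 + 0)*27)*(I*√6/2) = (1*27)*(I*√6/2) = 27*(I*√6/2) = 27*I*√6/2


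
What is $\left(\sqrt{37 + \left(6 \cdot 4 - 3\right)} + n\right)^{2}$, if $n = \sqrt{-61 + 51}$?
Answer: $48 + 4 i \sqrt{145} \approx 48.0 + 48.166 i$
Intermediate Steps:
$n = i \sqrt{10}$ ($n = \sqrt{-10} = i \sqrt{10} \approx 3.1623 i$)
$\left(\sqrt{37 + \left(6 \cdot 4 - 3\right)} + n\right)^{2} = \left(\sqrt{37 + \left(6 \cdot 4 - 3\right)} + i \sqrt{10}\right)^{2} = \left(\sqrt{37 + \left(24 - 3\right)} + i \sqrt{10}\right)^{2} = \left(\sqrt{37 + 21} + i \sqrt{10}\right)^{2} = \left(\sqrt{58} + i \sqrt{10}\right)^{2}$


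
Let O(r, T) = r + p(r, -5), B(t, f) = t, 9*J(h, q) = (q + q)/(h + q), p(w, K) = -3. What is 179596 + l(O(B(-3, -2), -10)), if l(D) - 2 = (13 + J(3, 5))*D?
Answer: 1077115/6 ≈ 1.7952e+5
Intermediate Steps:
J(h, q) = 2*q/(9*(h + q)) (J(h, q) = ((q + q)/(h + q))/9 = ((2*q)/(h + q))/9 = (2*q/(h + q))/9 = 2*q/(9*(h + q)))
O(r, T) = -3 + r (O(r, T) = r - 3 = -3 + r)
l(D) = 2 + 473*D/36 (l(D) = 2 + (13 + (2/9)*5/(3 + 5))*D = 2 + (13 + (2/9)*5/8)*D = 2 + (13 + (2/9)*5*(⅛))*D = 2 + (13 + 5/36)*D = 2 + 473*D/36)
179596 + l(O(B(-3, -2), -10)) = 179596 + (2 + 473*(-3 - 3)/36) = 179596 + (2 + (473/36)*(-6)) = 179596 + (2 - 473/6) = 179596 - 461/6 = 1077115/6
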